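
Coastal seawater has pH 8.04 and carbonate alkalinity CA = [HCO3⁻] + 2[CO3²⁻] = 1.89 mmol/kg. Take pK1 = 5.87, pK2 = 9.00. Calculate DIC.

DIC = 1.73 mmol/kg

CA = [HCO3⁻] + 2[CO3²⁻] = (α₁ + 2α₂)·DIC
At pH 8.04: [H⁺]/K1 = 10^-2.17 = 0.0067608, K2/[H⁺] = 10^-0.96 = 0.10965
α₁ = 1/(1 + 0.0067608 + 0.10965) = 1/1.1164 = 0.8957; α₂ = α₁·K2/[H⁺] = 0.09821
α₁ + 2α₂ = 1.0922
DIC = CA / (α₁ + 2α₂) = 1.89 / 1.0922 = 1.73 mmol/kg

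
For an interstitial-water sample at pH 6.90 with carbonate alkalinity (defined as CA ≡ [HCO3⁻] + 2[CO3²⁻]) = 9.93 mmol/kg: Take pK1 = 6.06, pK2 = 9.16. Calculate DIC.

CA = [HCO3⁻] + 2[CO3²⁻] = (α₁ + 2α₂)·DIC
At pH 6.90: [H⁺]/K1 = 10^-0.84 = 0.14454, K2/[H⁺] = 10^-2.26 = 0.0054954
α₁ = 1/(1 + 0.14454 + 0.0054954) = 1/1.1500 = 0.8695; α₂ = α₁·K2/[H⁺] = 0.004778
α₁ + 2α₂ = 0.8791
DIC = CA / (α₁ + 2α₂) = 9.93 / 0.8791 = 11.3 mmol/kg

DIC = 11.3 mmol/kg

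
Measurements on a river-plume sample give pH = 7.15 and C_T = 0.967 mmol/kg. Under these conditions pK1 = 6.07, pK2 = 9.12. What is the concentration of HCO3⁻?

α₁ = 1 / (1 + [H⁺]/K1 + K2/[H⁺]) = 1 / (1 + 10^-1.08 + 10^-1.97)
   = 1 / (1 + 0.083176 + 0.010715) = 1/1.0939 = 0.9142
[HCO3⁻] = α₁ × DIC = 0.9142 × 0.967 = 0.884 mmol/kg

[HCO3⁻] = 0.884 mmol/kg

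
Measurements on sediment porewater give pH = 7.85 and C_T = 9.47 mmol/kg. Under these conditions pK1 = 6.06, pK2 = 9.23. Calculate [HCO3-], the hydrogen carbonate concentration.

[HCO3⁻] = 8.95 mmol/kg

α₁ = 1 / (1 + [H⁺]/K1 + K2/[H⁺]) = 1 / (1 + 10^-1.79 + 10^-1.38)
   = 1 / (1 + 0.016218 + 0.041687) = 1/1.0579 = 0.9453
[HCO3⁻] = α₁ × DIC = 0.9453 × 9.47 = 8.95 mmol/kg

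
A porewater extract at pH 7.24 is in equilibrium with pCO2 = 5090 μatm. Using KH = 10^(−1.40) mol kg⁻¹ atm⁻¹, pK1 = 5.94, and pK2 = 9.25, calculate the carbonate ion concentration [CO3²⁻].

[CO3²⁻] = 0.0395 mmol/kg

[CO2*] = KH · pCO2 = 10^(−1.40) × 5090×10^-6 = 2.026×10^-4 mol/kg
α₀ = 1/(1 + K1/[H⁺] + K1K2/[H⁺]²) = 1/(1 + 10^+1.30 + 10^-0.71) = 0.04729
DIC = [CO2*]/α₀ = 2.026×10^-4 / 0.04729 = 4.285 mmol/kg
[CO3²⁻] = α₂·DIC; α₂ = 0.009220, so [CO3²⁻] = 0.009220 × 4.285 = 0.0395 mmol/kg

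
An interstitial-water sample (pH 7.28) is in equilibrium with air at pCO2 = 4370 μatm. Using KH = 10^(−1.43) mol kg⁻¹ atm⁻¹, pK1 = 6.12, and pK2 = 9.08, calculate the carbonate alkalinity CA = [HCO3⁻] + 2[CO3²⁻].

[CO2*] = KH · pCO2 = 10^(−1.43) × 4370×10^-6 = 1.624×10^-4 mol/kg
α₀ = 1/(1 + K1/[H⁺] + K1K2/[H⁺]²) = 1/(1 + 10^+1.16 + 10^-0.64) = 0.06376
DIC = [CO2*]/α₀ = 1.624×10^-4 / 0.06376 = 2.546 mmol/kg
CA = (α₁ + 2α₂)·DIC = (0.9216 + 2×0.01461) × 2.546 = 2.42 mmol/kg

CA = 2.42 mmol/kg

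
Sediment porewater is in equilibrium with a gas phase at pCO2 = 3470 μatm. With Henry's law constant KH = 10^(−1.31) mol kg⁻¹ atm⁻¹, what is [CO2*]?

KH = 10^(−1.31) = 4.898×10^-2 mol kg⁻¹ atm⁻¹
[CO2*] = KH · pCO2 = 4.898×10^-2 × 3470×10^-6 atm = 1.70×10^-4 mol/kg

[CO2*] = 170 μmol/kg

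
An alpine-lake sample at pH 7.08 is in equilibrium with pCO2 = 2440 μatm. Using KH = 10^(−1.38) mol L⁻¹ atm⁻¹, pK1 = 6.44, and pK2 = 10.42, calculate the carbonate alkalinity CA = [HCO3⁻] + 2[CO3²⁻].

CA = 0.444 mmol/L

[CO2*] = KH · pCO2 = 10^(−1.38) × 2440×10^-6 = 1.017×10^-4 mol/L
α₀ = 1/(1 + K1/[H⁺] + K1K2/[H⁺]²) = 1/(1 + 10^+0.64 + 10^-2.70) = 0.1863
DIC = [CO2*]/α₀ = 1.017×10^-4 / 0.1863 = 0.5459 mmol/L
CA = (α₁ + 2α₂)·DIC = (0.8133 + 2×0.0003718) × 0.5459 = 0.444 mmol/L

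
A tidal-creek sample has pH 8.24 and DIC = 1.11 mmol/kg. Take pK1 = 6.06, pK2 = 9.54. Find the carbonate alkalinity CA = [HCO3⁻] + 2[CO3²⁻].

CA = 1.16 mmol/kg

CA = [HCO3⁻] + 2[CO3²⁻] = (α₁ + 2α₂)·DIC
At pH 8.24: [H⁺]/K1 = 10^-2.18 = 0.0066069, K2/[H⁺] = 10^-1.30 = 0.050119
α₁ = 1/(1 + 0.0066069 + 0.050119) = 1/1.0567 = 0.9463; α₂ = α₁·K2/[H⁺] = 0.04743
α₁ + 2α₂ = 1.0412
CA = 1.0412 × 1.11 = 1.16 mmol/kg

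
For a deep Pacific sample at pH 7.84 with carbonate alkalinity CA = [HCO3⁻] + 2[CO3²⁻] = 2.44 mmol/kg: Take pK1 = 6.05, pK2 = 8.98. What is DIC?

CA = [HCO3⁻] + 2[CO3²⁻] = (α₁ + 2α₂)·DIC
At pH 7.84: [H⁺]/K1 = 10^-1.79 = 0.016218, K2/[H⁺] = 10^-1.14 = 0.072444
α₁ = 1/(1 + 0.016218 + 0.072444) = 1/1.0887 = 0.9186; α₂ = α₁·K2/[H⁺] = 0.06654
α₁ + 2α₂ = 1.0516
DIC = CA / (α₁ + 2α₂) = 2.44 / 1.0516 = 2.32 mmol/kg

DIC = 2.32 mmol/kg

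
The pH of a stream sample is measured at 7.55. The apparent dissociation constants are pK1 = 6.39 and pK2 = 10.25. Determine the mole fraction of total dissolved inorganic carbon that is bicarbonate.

α₁ = 0.934

α₁ = 1 / (1 + [H⁺]/K1 + K2/[H⁺]) = 1 / (1 + 10^-1.16 + 10^-2.70)
   = 1 / (1 + 0.069183 + 0.0019953) = 1/1.0712 = 0.9336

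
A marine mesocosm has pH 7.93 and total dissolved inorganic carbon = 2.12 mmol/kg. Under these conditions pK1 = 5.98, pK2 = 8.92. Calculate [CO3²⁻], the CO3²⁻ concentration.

[CO3²⁻] = 0.195 mmol/kg

α₂ = 1 / (1 + [H⁺]/K2 + [H⁺]²/(K1K2)) = 1 / (1 + 10^+0.99 + 10^-0.96)
   = 1 / (1 + 9.7724 + 0.10965) = 1/10.882 = 0.09189
[CO3²⁻] = α₂ × DIC = 0.09189 × 2.12 = 0.195 mmol/kg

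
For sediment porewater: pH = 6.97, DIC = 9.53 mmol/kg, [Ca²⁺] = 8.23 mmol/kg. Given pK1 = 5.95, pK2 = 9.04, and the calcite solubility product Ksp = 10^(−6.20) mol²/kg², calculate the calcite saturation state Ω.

α₂ = 1 / (1 + [H⁺]/K2 + [H⁺]²/(K1K2)) = 1 / (1 + 10^+2.07 + 10^+1.05)
   = 1 / (1 + 117.49 + 11.220) = 1/129.71 = 0.007710
[CO3²⁻] = α₂ × DIC = 0.007710 × 9.53 = 0.07347 mmol/kg
Ksp = 10^(−6.20) = 6.310×10^-7
Ω = [Ca²⁺][CO3²⁻]/Ksp = (8.23×10^-3)(7.347×10^-5) / 6.310×10^-7 = 0.958

Ω = 0.958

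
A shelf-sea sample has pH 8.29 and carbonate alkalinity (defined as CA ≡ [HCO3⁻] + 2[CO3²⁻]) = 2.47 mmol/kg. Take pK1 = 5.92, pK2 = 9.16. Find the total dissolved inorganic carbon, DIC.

CA = [HCO3⁻] + 2[CO3²⁻] = (α₁ + 2α₂)·DIC
At pH 8.29: [H⁺]/K1 = 10^-2.37 = 0.0042658, K2/[H⁺] = 10^-0.87 = 0.13490
α₁ = 1/(1 + 0.0042658 + 0.13490) = 1/1.1392 = 0.8778; α₂ = α₁·K2/[H⁺] = 0.1184
α₁ + 2α₂ = 1.1147
DIC = CA / (α₁ + 2α₂) = 2.47 / 1.1147 = 2.22 mmol/kg

DIC = 2.22 mmol/kg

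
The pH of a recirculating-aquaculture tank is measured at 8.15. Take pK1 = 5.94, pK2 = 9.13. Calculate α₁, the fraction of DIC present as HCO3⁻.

α₁ = 1 / (1 + [H⁺]/K1 + K2/[H⁺]) = 1 / (1 + 10^-2.21 + 10^-0.98)
   = 1 / (1 + 0.0061660 + 0.10471) = 1/1.1109 = 0.9002

α₁ = 0.900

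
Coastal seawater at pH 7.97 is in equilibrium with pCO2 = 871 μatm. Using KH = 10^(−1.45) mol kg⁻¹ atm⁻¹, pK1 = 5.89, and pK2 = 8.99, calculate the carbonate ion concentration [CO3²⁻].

[CO3²⁻] = 0.355 mmol/kg

[CO2*] = KH · pCO2 = 10^(−1.45) × 871×10^-6 = 3.090×10^-5 mol/kg
α₀ = 1/(1 + K1/[H⁺] + K1K2/[H⁺]²) = 1/(1 + 10^+2.08 + 10^+1.06) = 0.007535
DIC = [CO2*]/α₀ = 3.090×10^-5 / 0.007535 = 4.101 mmol/kg
[CO3²⁻] = α₂·DIC; α₂ = 0.08652, so [CO3²⁻] = 0.08652 × 4.101 = 0.355 mmol/kg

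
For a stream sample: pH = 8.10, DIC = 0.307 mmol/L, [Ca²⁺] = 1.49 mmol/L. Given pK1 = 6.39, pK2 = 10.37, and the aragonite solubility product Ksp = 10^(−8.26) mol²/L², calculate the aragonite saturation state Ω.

α₂ = 1 / (1 + [H⁺]/K2 + [H⁺]²/(K1K2)) = 1 / (1 + 10^+2.27 + 10^+0.56)
   = 1 / (1 + 186.21 + 3.6308) = 1/190.84 = 0.005240
[CO3²⁻] = α₂ × DIC = 0.005240 × 0.307 = 0.001609 mmol/L = 1.609 μmol/L
Ksp = 10^(−8.26) = 5.495×10^-9
Ω = [Ca²⁺][CO3²⁻]/Ksp = (1.49×10^-3)(1.609×10^-6) / 5.495×10^-9 = 0.436

Ω = 0.436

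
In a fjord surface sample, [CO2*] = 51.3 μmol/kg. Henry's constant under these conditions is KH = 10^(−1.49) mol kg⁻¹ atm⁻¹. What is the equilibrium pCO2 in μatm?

pCO2 = 1590 μatm

KH = 10^(−1.49) = 3.236×10^-2 mol kg⁻¹ atm⁻¹
pCO2 = [CO2*]/KH = 51.3×10^-6 / 3.236×10^-2 = 1.59×10^-3 atm = 1590 μatm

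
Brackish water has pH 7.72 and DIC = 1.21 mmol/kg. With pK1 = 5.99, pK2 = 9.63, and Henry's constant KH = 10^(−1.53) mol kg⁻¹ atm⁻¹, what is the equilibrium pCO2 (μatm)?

α₀ = 1 / (1 + K1/[H⁺] + K1K2/[H⁺]²) = 1 / (1 + 10^+1.73 + 10^-0.18)
   = 1 / (1 + 53.703 + 0.66069) = 1/55.364 = 0.01806
[CO2*] = α₀ × DIC = 0.01806 × 1.21 = 0.02186 mmol/kg
pCO2 = [CO2*]/KH = 2.186×10^-5 / 2.951×10^-2 = 741 μatm

pCO2 = 741 μatm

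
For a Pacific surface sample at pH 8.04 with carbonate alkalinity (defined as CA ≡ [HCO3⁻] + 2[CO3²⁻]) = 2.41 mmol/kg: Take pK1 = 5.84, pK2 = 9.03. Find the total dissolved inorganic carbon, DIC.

DIC = 2.22 mmol/kg

CA = [HCO3⁻] + 2[CO3²⁻] = (α₁ + 2α₂)·DIC
At pH 8.04: [H⁺]/K1 = 10^-2.20 = 0.0063096, K2/[H⁺] = 10^-0.99 = 0.10233
α₁ = 1/(1 + 0.0063096 + 0.10233) = 1/1.1086 = 0.9020; α₂ = α₁·K2/[H⁺] = 0.09230
α₁ + 2α₂ = 1.0866
DIC = CA / (α₁ + 2α₂) = 2.41 / 1.0866 = 2.22 mmol/kg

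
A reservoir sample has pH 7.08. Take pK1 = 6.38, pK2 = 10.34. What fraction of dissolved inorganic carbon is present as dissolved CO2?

α₀ = 0.166

α₀ = 1 / (1 + K1/[H⁺] + K1K2/[H⁺]²) = 1 / (1 + 10^+0.70 + 10^-2.56)
   = 1 / (1 + 5.0119 + 0.0027542) = 1/6.0146 = 0.1663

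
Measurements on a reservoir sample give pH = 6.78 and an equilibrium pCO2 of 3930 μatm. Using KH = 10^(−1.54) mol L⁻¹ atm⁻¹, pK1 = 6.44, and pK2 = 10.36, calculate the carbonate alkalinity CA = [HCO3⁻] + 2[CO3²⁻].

[CO2*] = KH · pCO2 = 10^(−1.54) × 3930×10^-6 = 1.133×10^-4 mol/L
α₀ = 1/(1 + K1/[H⁺] + K1K2/[H⁺]²) = 1/(1 + 10^+0.34 + 10^-3.24) = 0.3136
DIC = [CO2*]/α₀ = 1.133×10^-4 / 0.3136 = 0.3614 mmol/L
CA = (α₁ + 2α₂)·DIC = (0.6862 + 2×0.0001805) × 0.3614 = 0.248 mmol/L

CA = 0.248 mmol/L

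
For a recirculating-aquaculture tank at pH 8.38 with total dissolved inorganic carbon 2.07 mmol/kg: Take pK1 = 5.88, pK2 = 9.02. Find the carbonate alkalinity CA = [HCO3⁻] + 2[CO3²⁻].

CA = 2.45 mmol/kg

CA = [HCO3⁻] + 2[CO3²⁻] = (α₁ + 2α₂)·DIC
At pH 8.38: [H⁺]/K1 = 10^-2.50 = 0.0031623, K2/[H⁺] = 10^-0.64 = 0.22909
α₁ = 1/(1 + 0.0031623 + 0.22909) = 1/1.2322 = 0.8115; α₂ = α₁·K2/[H⁺] = 0.1859
α₁ + 2α₂ = 1.1833
CA = 1.1833 × 2.07 = 2.45 mmol/kg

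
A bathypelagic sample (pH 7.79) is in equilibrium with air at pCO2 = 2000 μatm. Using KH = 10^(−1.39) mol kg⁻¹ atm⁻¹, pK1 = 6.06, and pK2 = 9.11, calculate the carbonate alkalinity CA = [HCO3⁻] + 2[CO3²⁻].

[CO2*] = KH · pCO2 = 10^(−1.39) × 2000×10^-6 = 8.148×10^-5 mol/kg
α₀ = 1/(1 + K1/[H⁺] + K1K2/[H⁺]²) = 1/(1 + 10^+1.73 + 10^+0.41) = 0.01746
DIC = [CO2*]/α₀ = 8.148×10^-5 / 0.01746 = 4.666 mmol/kg
CA = (α₁ + 2α₂)·DIC = (0.9377 + 2×0.04488) × 4.666 = 4.79 mmol/kg

CA = 4.79 mmol/kg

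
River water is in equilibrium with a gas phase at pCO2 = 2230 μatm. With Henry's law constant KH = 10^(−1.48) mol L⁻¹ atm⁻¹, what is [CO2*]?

[CO2*] = 73.8 μmol/L

KH = 10^(−1.48) = 3.311×10^-2 mol L⁻¹ atm⁻¹
[CO2*] = KH · pCO2 = 3.311×10^-2 × 2230×10^-6 atm = 7.38×10^-5 mol/L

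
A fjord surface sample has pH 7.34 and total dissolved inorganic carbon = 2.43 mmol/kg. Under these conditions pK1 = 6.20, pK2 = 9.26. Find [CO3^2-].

[CO3²⁻] = 0.0269 mmol/kg

α₂ = 1 / (1 + [H⁺]/K2 + [H⁺]²/(K1K2)) = 1 / (1 + 10^+1.92 + 10^+0.78)
   = 1 / (1 + 83.176 + 6.0256) = 1/90.202 = 0.01109
[CO3²⁻] = α₂ × DIC = 0.01109 × 2.43 = 0.0269 mmol/kg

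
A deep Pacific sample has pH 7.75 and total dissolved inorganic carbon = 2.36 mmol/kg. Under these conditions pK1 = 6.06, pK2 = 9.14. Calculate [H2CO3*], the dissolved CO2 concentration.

α₀ = 1 / (1 + K1/[H⁺] + K1K2/[H⁺]²) = 1 / (1 + 10^+1.69 + 10^+0.30)
   = 1 / (1 + 48.978 + 1.9953) = 1/51.973 = 0.01924
[CO2*] = α₀ × DIC = 0.01924 × 2.36 = 0.0454 mmol/kg

[CO2*] = 0.0454 mmol/kg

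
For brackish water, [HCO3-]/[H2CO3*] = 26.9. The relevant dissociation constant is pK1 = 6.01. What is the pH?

From K1 = [H⁺][HCO3-]/[H2CO3*]:  pH = pK1 + log₁₀([HCO3-]/[H2CO3*])
log₁₀(26.9) = +1.430
pH = 6.01 + (+1.430) = 7.44

pH = 7.44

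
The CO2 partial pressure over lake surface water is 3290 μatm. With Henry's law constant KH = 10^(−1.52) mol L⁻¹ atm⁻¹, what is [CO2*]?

KH = 10^(−1.52) = 3.020×10^-2 mol L⁻¹ atm⁻¹
[CO2*] = KH · pCO2 = 3.020×10^-2 × 3290×10^-6 atm = 9.94×10^-5 mol/L

[CO2*] = 99.4 μmol/L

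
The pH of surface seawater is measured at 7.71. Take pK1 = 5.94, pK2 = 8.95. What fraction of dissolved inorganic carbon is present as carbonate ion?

α₂ = 0.0536

α₂ = 1 / (1 + [H⁺]/K2 + [H⁺]²/(K1K2)) = 1 / (1 + 10^+1.24 + 10^-0.53)
   = 1 / (1 + 17.378 + 0.29512) = 1/18.673 = 0.05355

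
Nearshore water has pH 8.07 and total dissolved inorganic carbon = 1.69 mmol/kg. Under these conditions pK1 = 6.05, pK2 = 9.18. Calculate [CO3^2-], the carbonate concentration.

[CO3²⁻] = 0.121 mmol/kg

α₂ = 1 / (1 + [H⁺]/K2 + [H⁺]²/(K1K2)) = 1 / (1 + 10^+1.11 + 10^-0.91)
   = 1 / (1 + 12.882 + 0.12303) = 1/14.006 = 0.07140
[CO3²⁻] = α₂ × DIC = 0.07140 × 1.69 = 0.121 mmol/kg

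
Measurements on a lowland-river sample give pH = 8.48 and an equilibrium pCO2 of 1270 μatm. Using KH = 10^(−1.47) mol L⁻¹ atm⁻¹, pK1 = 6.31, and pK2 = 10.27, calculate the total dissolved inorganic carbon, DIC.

[CO2*] = KH · pCO2 = 10^(−1.47) × 1270×10^-6 = 4.303×10^-5 mol/L
α₀ = 1/(1 + K1/[H⁺] + K1K2/[H⁺]²) = 1/(1 + 10^+2.17 + 10^+0.38) = 0.006609
DIC = [CO2*]/α₀ = 4.303×10^-5 / 0.006609 = 6.51 mmol/L

DIC = 6.51 mmol/L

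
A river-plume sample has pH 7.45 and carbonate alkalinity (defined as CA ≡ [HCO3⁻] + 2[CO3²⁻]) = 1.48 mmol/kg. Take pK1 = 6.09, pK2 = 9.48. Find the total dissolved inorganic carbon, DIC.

CA = [HCO3⁻] + 2[CO3²⁻] = (α₁ + 2α₂)·DIC
At pH 7.45: [H⁺]/K1 = 10^-1.36 = 0.043652, K2/[H⁺] = 10^-2.03 = 0.0093325
α₁ = 1/(1 + 0.043652 + 0.0093325) = 1/1.0530 = 0.9497; α₂ = α₁·K2/[H⁺] = 0.008863
α₁ + 2α₂ = 0.9674
DIC = CA / (α₁ + 2α₂) = 1.48 / 0.9674 = 1.53 mmol/kg

DIC = 1.53 mmol/kg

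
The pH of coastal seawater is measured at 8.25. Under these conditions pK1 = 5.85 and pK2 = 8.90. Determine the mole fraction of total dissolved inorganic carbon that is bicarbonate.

α₁ = 1 / (1 + [H⁺]/K1 + K2/[H⁺]) = 1 / (1 + 10^-2.40 + 10^-0.65)
   = 1 / (1 + 0.0039811 + 0.22387) = 1/1.2279 = 0.8144

α₁ = 0.814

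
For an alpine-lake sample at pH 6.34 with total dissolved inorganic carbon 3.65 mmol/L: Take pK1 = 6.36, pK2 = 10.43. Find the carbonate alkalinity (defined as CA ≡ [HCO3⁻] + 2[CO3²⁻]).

CA = 1.78 mmol/L

CA = [HCO3⁻] + 2[CO3²⁻] = (α₁ + 2α₂)·DIC
At pH 6.34: [H⁺]/K1 = 10^0.02 = 1.0471, K2/[H⁺] = 10^-4.09 = 8.1283×10^-5
α₁ = 1/(1 + 1.0471 + 8.1283×10^-5) = 1/2.0472 = 0.4885; α₂ = α₁·K2/[H⁺] = 3.970×10^-5
α₁ + 2α₂ = 0.4885
CA = 0.4885 × 3.65 = 1.78 mmol/L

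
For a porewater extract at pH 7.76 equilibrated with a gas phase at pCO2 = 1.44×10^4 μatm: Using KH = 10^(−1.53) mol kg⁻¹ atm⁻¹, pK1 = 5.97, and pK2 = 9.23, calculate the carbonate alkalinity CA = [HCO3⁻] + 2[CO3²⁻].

CA = 28.0 mmol/kg

[CO2*] = KH · pCO2 = 10^(−1.53) × 1.44×10^4×10^-6 = 4.250×10^-4 mol/kg
α₀ = 1/(1 + K1/[H⁺] + K1K2/[H⁺]²) = 1/(1 + 10^+1.79 + 10^+0.32) = 0.01544
DIC = [CO2*]/α₀ = 4.250×10^-4 / 0.01544 = 27.52 mmol/kg
CA = (α₁ + 2α₂)·DIC = (0.9523 + 2×0.03227) × 27.52 = 28.0 mmol/kg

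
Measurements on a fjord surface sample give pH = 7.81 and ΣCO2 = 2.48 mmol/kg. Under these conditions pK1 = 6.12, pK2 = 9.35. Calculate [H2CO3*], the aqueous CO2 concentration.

α₀ = 1 / (1 + K1/[H⁺] + K1K2/[H⁺]²) = 1 / (1 + 10^+1.69 + 10^+0.15)
   = 1 / (1 + 48.978 + 1.4125) = 1/51.390 = 0.01946
[CO2*] = α₀ × DIC = 0.01946 × 2.48 = 0.0483 mmol/kg

[CO2*] = 0.0483 mmol/kg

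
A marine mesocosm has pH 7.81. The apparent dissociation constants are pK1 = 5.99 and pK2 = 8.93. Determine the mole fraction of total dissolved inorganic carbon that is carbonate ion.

α₂ = 0.0695

α₂ = 1 / (1 + [H⁺]/K2 + [H⁺]²/(K1K2)) = 1 / (1 + 10^+1.12 + 10^-0.70)
   = 1 / (1 + 13.183 + 0.19953) = 1/14.382 = 0.06953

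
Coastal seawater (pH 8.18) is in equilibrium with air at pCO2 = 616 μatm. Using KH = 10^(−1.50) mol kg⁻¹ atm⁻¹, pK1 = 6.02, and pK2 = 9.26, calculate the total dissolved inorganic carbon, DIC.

DIC = 3.07 mmol/kg

[CO2*] = KH · pCO2 = 10^(−1.50) × 616×10^-6 = 1.948×10^-5 mol/kg
α₀ = 1/(1 + K1/[H⁺] + K1K2/[H⁺]²) = 1/(1 + 10^+2.16 + 10^+1.08) = 0.006347
DIC = [CO2*]/α₀ = 1.948×10^-5 / 0.006347 = 3.07 mmol/kg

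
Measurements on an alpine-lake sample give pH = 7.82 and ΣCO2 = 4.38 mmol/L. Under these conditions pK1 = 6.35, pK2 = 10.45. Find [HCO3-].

[HCO3⁻] = 4.23 mmol/L

α₁ = 1 / (1 + [H⁺]/K1 + K2/[H⁺]) = 1 / (1 + 10^-1.47 + 10^-2.63)
   = 1 / (1 + 0.033884 + 0.0023442) = 1/1.0362 = 0.9650
[HCO3⁻] = α₁ × DIC = 0.9650 × 4.38 = 4.23 mmol/L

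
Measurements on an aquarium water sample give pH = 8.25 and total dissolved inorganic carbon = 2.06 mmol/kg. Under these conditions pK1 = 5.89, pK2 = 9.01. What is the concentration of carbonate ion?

α₂ = 1 / (1 + [H⁺]/K2 + [H⁺]²/(K1K2)) = 1 / (1 + 10^+0.76 + 10^-1.60)
   = 1 / (1 + 5.7544 + 0.025119) = 1/6.7795 = 0.1475
[CO3²⁻] = α₂ × DIC = 0.1475 × 2.06 = 0.304 mmol/kg

[CO3²⁻] = 0.304 mmol/kg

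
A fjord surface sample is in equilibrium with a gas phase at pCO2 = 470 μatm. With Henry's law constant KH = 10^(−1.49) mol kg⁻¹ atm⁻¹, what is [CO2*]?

[CO2*] = 15.2 μmol/kg

KH = 10^(−1.49) = 3.236×10^-2 mol kg⁻¹ atm⁻¹
[CO2*] = KH · pCO2 = 3.236×10^-2 × 470×10^-6 atm = 1.52×10^-5 mol/kg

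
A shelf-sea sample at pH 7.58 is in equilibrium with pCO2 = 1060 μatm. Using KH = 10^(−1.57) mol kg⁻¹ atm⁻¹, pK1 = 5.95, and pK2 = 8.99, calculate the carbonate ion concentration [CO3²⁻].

[CO2*] = KH · pCO2 = 10^(−1.57) × 1060×10^-6 = 2.853×10^-5 mol/kg
α₀ = 1/(1 + K1/[H⁺] + K1K2/[H⁺]²) = 1/(1 + 10^+1.63 + 10^+0.22) = 0.02207
DIC = [CO2*]/α₀ = 2.853×10^-5 / 0.02207 = 1.293 mmol/kg
[CO3²⁻] = α₂·DIC; α₂ = 0.03662, so [CO3²⁻] = 0.03662 × 1.293 = 0.0473 mmol/kg

[CO3²⁻] = 0.0473 mmol/kg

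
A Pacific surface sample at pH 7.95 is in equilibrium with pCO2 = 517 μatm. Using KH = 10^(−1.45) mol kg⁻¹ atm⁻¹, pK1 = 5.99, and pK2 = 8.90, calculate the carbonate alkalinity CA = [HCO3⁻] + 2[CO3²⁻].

CA = 2.05 mmol/kg

[CO2*] = KH · pCO2 = 10^(−1.45) × 517×10^-6 = 1.834×10^-5 mol/kg
α₀ = 1/(1 + K1/[H⁺] + K1K2/[H⁺]²) = 1/(1 + 10^+1.96 + 10^+1.01) = 0.009762
DIC = [CO2*]/α₀ = 1.834×10^-5 / 0.009762 = 1.879 mmol/kg
CA = (α₁ + 2α₂)·DIC = (0.8903 + 2×0.09990) × 1.879 = 2.05 mmol/kg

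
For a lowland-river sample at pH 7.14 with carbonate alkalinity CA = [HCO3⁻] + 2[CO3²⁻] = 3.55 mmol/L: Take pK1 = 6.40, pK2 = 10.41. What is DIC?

DIC = 4.19 mmol/L

CA = [HCO3⁻] + 2[CO3²⁻] = (α₁ + 2α₂)·DIC
At pH 7.14: [H⁺]/K1 = 10^-0.74 = 0.18197, K2/[H⁺] = 10^-3.27 = 0.00053703
α₁ = 1/(1 + 0.18197 + 0.00053703) = 1/1.1825 = 0.8457; α₂ = α₁·K2/[H⁺] = 0.0004541
α₁ + 2α₂ = 0.8466
DIC = CA / (α₁ + 2α₂) = 3.55 / 0.8466 = 4.19 mmol/L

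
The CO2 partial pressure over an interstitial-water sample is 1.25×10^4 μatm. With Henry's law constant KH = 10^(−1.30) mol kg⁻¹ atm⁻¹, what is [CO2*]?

[CO2*] = 626 μmol/kg

KH = 10^(−1.30) = 5.012×10^-2 mol kg⁻¹ atm⁻¹
[CO2*] = KH · pCO2 = 5.012×10^-2 × 1.25×10^4×10^-6 atm = 6.26×10^-4 mol/kg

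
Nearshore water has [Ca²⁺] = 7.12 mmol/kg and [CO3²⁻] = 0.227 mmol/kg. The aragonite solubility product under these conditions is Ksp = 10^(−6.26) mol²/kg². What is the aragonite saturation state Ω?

Ksp = 10^(−6.26) = 5.495×10^-7
Ω = [Ca²⁺][CO3²⁻]/Ksp = (7.12×10^-3)(0.227×10^-3) / 5.495×10^-7 = 2.94

Ω = 2.94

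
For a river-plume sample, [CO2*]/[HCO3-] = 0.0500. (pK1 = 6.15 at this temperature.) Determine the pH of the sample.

pH = 7.45

From K1 = [H⁺][HCO3-]/[CO2*]:  pH = pK1 − log₁₀([CO2*]/[HCO3-])
log₁₀(0.0500) = -1.301
pH = 6.15 − (-1.301) = 7.45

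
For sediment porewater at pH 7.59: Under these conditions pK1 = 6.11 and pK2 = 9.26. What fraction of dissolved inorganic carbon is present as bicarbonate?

α₁ = 1 / (1 + [H⁺]/K1 + K2/[H⁺]) = 1 / (1 + 10^-1.48 + 10^-1.67)
   = 1 / (1 + 0.033113 + 0.021380) = 1/1.0545 = 0.9483

α₁ = 0.948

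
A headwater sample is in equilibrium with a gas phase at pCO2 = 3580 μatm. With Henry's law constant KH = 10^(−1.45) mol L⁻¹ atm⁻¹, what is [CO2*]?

KH = 10^(−1.45) = 3.548×10^-2 mol L⁻¹ atm⁻¹
[CO2*] = KH · pCO2 = 3.548×10^-2 × 3580×10^-6 atm = 1.27×10^-4 mol/L

[CO2*] = 127 μmol/L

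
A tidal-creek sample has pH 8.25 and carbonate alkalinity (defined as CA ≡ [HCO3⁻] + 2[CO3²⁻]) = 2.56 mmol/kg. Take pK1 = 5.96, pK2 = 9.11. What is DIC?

CA = [HCO3⁻] + 2[CO3²⁻] = (α₁ + 2α₂)·DIC
At pH 8.25: [H⁺]/K1 = 10^-2.29 = 0.0051286, K2/[H⁺] = 10^-0.86 = 0.13804
α₁ = 1/(1 + 0.0051286 + 0.13804) = 1/1.1432 = 0.8748; α₂ = α₁·K2/[H⁺] = 0.1208
α₁ + 2α₂ = 1.1163
DIC = CA / (α₁ + 2α₂) = 2.56 / 1.1163 = 2.29 mmol/kg

DIC = 2.29 mmol/kg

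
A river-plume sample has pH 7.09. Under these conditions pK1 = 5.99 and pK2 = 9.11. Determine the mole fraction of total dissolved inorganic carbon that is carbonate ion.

α₂ = 0.00877

α₂ = 1 / (1 + [H⁺]/K2 + [H⁺]²/(K1K2)) = 1 / (1 + 10^+2.02 + 10^+0.92)
   = 1 / (1 + 104.71 + 8.3176) = 1/114.03 = 0.008770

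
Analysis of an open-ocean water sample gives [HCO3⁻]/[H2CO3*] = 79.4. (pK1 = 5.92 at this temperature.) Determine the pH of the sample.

pH = 7.82

From K1 = [H⁺][HCO3⁻]/[H2CO3*]:  pH = pK1 + log₁₀([HCO3⁻]/[H2CO3*])
log₁₀(79.4) = +1.900
pH = 5.92 + (+1.900) = 7.82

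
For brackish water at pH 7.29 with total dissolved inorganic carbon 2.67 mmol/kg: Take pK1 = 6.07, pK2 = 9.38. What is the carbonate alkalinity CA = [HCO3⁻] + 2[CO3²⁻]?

CA = 2.54 mmol/kg

CA = [HCO3⁻] + 2[CO3²⁻] = (α₁ + 2α₂)·DIC
At pH 7.29: [H⁺]/K1 = 10^-1.22 = 0.060256, K2/[H⁺] = 10^-2.09 = 0.0081283
α₁ = 1/(1 + 0.060256 + 0.0081283) = 1/1.0684 = 0.9360; α₂ = α₁·K2/[H⁺] = 0.007608
α₁ + 2α₂ = 0.9512
CA = 0.9512 × 2.67 = 2.54 mmol/kg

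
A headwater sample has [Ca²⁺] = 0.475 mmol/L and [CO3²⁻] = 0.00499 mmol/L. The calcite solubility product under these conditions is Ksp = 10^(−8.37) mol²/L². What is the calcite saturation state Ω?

Ω = 0.556

Ksp = 10^(−8.37) = 4.266×10^-9
Ω = [Ca²⁺][CO3²⁻]/Ksp = (0.475×10^-3)(0.00499×10^-3) / 4.266×10^-9 = 0.556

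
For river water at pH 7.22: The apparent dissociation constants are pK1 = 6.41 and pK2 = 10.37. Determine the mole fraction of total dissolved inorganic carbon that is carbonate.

α₂ = 0.000613

α₂ = 1 / (1 + [H⁺]/K2 + [H⁺]²/(K1K2)) = 1 / (1 + 10^+3.15 + 10^+2.34)
   = 1 / (1 + 1412.5 + 218.78) = 1/1632.3 = 0.0006126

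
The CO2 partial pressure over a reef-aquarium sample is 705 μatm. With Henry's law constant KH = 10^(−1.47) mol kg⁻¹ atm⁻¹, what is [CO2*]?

[CO2*] = 23.9 μmol/kg

KH = 10^(−1.47) = 3.388×10^-2 mol kg⁻¹ atm⁻¹
[CO2*] = KH · pCO2 = 3.388×10^-2 × 705×10^-6 atm = 2.39×10^-5 mol/kg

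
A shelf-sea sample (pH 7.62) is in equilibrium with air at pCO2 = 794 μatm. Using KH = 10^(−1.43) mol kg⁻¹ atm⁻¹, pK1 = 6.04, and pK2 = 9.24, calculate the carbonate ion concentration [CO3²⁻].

[CO2*] = KH · pCO2 = 10^(−1.43) × 794×10^-6 = 2.950×10^-5 mol/kg
α₀ = 1/(1 + K1/[H⁺] + K1K2/[H⁺]²) = 1/(1 + 10^+1.58 + 10^-0.04) = 0.02504
DIC = [CO2*]/α₀ = 2.950×10^-5 / 0.02504 = 1.178 mmol/kg
[CO3²⁻] = α₂·DIC; α₂ = 0.02284, so [CO3²⁻] = 0.02284 × 1.178 = 0.0269 mmol/kg

[CO3²⁻] = 0.0269 mmol/kg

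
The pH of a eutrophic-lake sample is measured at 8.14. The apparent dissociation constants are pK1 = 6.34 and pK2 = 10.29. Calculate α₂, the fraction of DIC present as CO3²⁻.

α₂ = 1 / (1 + [H⁺]/K2 + [H⁺]²/(K1K2)) = 1 / (1 + 10^+2.15 + 10^+0.35)
   = 1 / (1 + 141.25 + 2.2387) = 1/144.49 = 0.006921

α₂ = 0.00692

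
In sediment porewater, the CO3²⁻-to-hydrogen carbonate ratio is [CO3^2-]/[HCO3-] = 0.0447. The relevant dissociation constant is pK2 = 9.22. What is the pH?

From K2 = [H⁺][CO3^2-]/[HCO3-]:  pH = pK2 + log₁₀([CO3^2-]/[HCO3-])
log₁₀(0.0447) = -1.350
pH = 9.22 + (-1.350) = 7.87

pH = 7.87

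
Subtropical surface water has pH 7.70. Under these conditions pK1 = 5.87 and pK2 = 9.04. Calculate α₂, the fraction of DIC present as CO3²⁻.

α₂ = 1 / (1 + [H⁺]/K2 + [H⁺]²/(K1K2)) = 1 / (1 + 10^+1.34 + 10^-0.49)
   = 1 / (1 + 21.878 + 0.32359) = 1/23.201 = 0.04310

α₂ = 0.0431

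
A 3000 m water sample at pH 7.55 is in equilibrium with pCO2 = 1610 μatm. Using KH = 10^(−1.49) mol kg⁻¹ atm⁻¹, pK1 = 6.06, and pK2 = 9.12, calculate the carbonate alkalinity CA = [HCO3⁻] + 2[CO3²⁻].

[CO2*] = KH · pCO2 = 10^(−1.49) × 1610×10^-6 = 5.210×10^-5 mol/kg
α₀ = 1/(1 + K1/[H⁺] + K1K2/[H⁺]²) = 1/(1 + 10^+1.49 + 10^-0.08) = 0.03055
DIC = [CO2*]/α₀ = 5.210×10^-5 / 0.03055 = 1.705 mmol/kg
CA = (α₁ + 2α₂)·DIC = (0.9440 + 2×0.02541) × 1.705 = 1.70 mmol/kg

CA = 1.70 mmol/kg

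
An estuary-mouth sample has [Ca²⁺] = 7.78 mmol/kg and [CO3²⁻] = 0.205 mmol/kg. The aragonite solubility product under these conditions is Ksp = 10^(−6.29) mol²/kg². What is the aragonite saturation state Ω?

Ksp = 10^(−6.29) = 5.129×10^-7
Ω = [Ca²⁺][CO3²⁻]/Ksp = (7.78×10^-3)(0.205×10^-3) / 5.129×10^-7 = 3.11

Ω = 3.11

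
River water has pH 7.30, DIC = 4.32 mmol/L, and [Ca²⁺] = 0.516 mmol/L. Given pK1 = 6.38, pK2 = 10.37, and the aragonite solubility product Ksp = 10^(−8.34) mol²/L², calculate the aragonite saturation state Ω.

α₂ = 1 / (1 + [H⁺]/K2 + [H⁺]²/(K1K2)) = 1 / (1 + 10^+3.07 + 10^+2.15)
   = 1 / (1 + 1174.9 + 141.25) = 1/1317.2 = 0.0007592
[CO3²⁻] = α₂ × DIC = 0.0007592 × 4.32 = 0.003280 mmol/L = 3.280 μmol/L
Ksp = 10^(−8.34) = 4.571×10^-9
Ω = [Ca²⁺][CO3²⁻]/Ksp = (0.516×10^-3)(3.280×10^-6) / 4.571×10^-9 = 0.370

Ω = 0.370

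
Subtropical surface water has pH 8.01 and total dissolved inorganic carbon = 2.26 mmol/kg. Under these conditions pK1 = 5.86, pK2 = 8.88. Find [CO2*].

α₀ = 1 / (1 + K1/[H⁺] + K1K2/[H⁺]²) = 1 / (1 + 10^+2.15 + 10^+1.28)
   = 1 / (1 + 141.25 + 19.055) = 1/161.31 = 0.006199
[CO2*] = α₀ × DIC = 0.006199 × 2.26 = 0.0140 mmol/kg = 14.0 μmol/kg

[CO2*] = 14.0 μmol/kg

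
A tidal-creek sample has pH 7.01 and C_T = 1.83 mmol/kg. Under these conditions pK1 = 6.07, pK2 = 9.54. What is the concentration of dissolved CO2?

α₀ = 1 / (1 + K1/[H⁺] + K1K2/[H⁺]²) = 1 / (1 + 10^+0.94 + 10^-1.59)
   = 1 / (1 + 8.7096 + 0.025704) = 1/9.7353 = 0.1027
[CO2*] = α₀ × DIC = 0.1027 × 1.83 = 0.188 mmol/kg

[CO2*] = 0.188 mmol/kg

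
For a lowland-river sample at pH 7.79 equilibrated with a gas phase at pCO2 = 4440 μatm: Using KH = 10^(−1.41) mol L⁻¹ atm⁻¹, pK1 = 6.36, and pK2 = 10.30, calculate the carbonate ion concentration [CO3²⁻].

[CO3²⁻] = 14.4 μmol/L

[CO2*] = KH · pCO2 = 10^(−1.41) × 4440×10^-6 = 1.727×10^-4 mol/L
α₀ = 1/(1 + K1/[H⁺] + K1K2/[H⁺]²) = 1/(1 + 10^+1.43 + 10^-1.08) = 0.03572
DIC = [CO2*]/α₀ = 1.727×10^-4 / 0.03572 = 4.836 mmol/L
[CO3²⁻] = α₂·DIC; α₂ = 0.002971, so [CO3²⁻] = 0.002971 × 4.836 = 0.0144 mmol/L = 14.4 μmol/L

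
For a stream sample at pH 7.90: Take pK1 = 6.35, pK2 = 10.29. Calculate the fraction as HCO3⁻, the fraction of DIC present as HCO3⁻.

α₁ = 1 / (1 + [H⁺]/K1 + K2/[H⁺]) = 1 / (1 + 10^-1.55 + 10^-2.39)
   = 1 / (1 + 0.028184 + 0.0040738) = 1/1.0323 = 0.9688

α₁ = 0.969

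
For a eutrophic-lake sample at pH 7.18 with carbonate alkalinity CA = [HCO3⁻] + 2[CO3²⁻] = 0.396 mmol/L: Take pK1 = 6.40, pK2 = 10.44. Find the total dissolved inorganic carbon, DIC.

DIC = 0.461 mmol/L

CA = [HCO3⁻] + 2[CO3²⁻] = (α₁ + 2α₂)·DIC
At pH 7.18: [H⁺]/K1 = 10^-0.78 = 0.16596, K2/[H⁺] = 10^-3.26 = 0.00054954
α₁ = 1/(1 + 0.16596 + 0.00054954) = 1/1.1665 = 0.8573; α₂ = α₁·K2/[H⁺] = 0.0004711
α₁ + 2α₂ = 0.8582
DIC = CA / (α₁ + 2α₂) = 0.396 / 0.8582 = 0.461 mmol/L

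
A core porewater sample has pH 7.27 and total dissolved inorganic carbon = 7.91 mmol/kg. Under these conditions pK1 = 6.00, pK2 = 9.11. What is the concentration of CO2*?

α₀ = 1 / (1 + K1/[H⁺] + K1K2/[H⁺]²) = 1 / (1 + 10^+1.27 + 10^-0.57)
   = 1 / (1 + 18.621 + 0.26915) = 1/19.890 = 0.05028
[CO2*] = α₀ × DIC = 0.05028 × 7.91 = 0.398 mmol/kg

[CO2*] = 0.398 mmol/kg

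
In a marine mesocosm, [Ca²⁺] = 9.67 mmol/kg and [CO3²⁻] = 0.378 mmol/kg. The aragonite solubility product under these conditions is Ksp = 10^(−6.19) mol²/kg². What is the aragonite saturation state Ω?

Ksp = 10^(−6.19) = 6.457×10^-7
Ω = [Ca²⁺][CO3²⁻]/Ksp = (9.67×10^-3)(0.378×10^-3) / 6.457×10^-7 = 5.66

Ω = 5.66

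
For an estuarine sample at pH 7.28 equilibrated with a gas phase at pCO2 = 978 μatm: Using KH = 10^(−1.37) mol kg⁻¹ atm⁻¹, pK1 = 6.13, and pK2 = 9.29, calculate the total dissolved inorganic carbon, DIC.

DIC = 0.637 mmol/kg

[CO2*] = KH · pCO2 = 10^(−1.37) × 978×10^-6 = 4.172×10^-5 mol/kg
α₀ = 1/(1 + K1/[H⁺] + K1K2/[H⁺]²) = 1/(1 + 10^+1.15 + 10^-0.86) = 0.06552
DIC = [CO2*]/α₀ = 4.172×10^-5 / 0.06552 = 0.637 mmol/kg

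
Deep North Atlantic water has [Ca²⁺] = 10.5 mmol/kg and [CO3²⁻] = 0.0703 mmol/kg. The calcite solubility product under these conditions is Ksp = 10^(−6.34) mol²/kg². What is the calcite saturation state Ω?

Ksp = 10^(−6.34) = 4.571×10^-7
Ω = [Ca²⁺][CO3²⁻]/Ksp = (10.5×10^-3)(0.0703×10^-3) / 4.571×10^-7 = 1.61

Ω = 1.61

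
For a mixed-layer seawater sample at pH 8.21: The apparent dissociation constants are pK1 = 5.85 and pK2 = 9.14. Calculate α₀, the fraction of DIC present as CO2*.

α₀ = 1 / (1 + K1/[H⁺] + K1K2/[H⁺]²) = 1 / (1 + 10^+2.36 + 10^+1.43)
   = 1 / (1 + 229.09 + 26.915) = 1/257.00 = 0.003891

α₀ = 0.00389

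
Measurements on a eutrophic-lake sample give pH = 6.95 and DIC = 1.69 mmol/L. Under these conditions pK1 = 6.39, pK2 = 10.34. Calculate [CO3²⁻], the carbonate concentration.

[CO3²⁻] = 0.540 μmol/L

α₂ = 1 / (1 + [H⁺]/K2 + [H⁺]²/(K1K2)) = 1 / (1 + 10^+3.39 + 10^+2.83)
   = 1 / (1 + 2454.7 + 676.08) = 1/3131.8 = 0.0003193
[CO3²⁻] = α₂ × DIC = 0.0003193 × 1.69 = 0.000540 mmol/L = 0.540 μmol/L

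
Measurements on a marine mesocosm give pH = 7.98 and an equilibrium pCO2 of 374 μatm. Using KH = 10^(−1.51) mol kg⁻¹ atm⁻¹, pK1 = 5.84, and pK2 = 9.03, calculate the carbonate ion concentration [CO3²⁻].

[CO3²⁻] = 0.142 mmol/kg

[CO2*] = KH · pCO2 = 10^(−1.51) × 374×10^-6 = 1.156×10^-5 mol/kg
α₀ = 1/(1 + K1/[H⁺] + K1K2/[H⁺]²) = 1/(1 + 10^+2.14 + 10^+1.09) = 0.006608
DIC = [CO2*]/α₀ = 1.156×10^-5 / 0.006608 = 1.749 mmol/kg
[CO3²⁻] = α₂·DIC; α₂ = 0.08129, so [CO3²⁻] = 0.08129 × 1.749 = 0.142 mmol/kg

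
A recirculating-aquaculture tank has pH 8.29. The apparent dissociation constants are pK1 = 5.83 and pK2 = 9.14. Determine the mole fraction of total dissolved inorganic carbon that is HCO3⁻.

α₁ = 1 / (1 + [H⁺]/K1 + K2/[H⁺]) = 1 / (1 + 10^-2.46 + 10^-0.85)
   = 1 / (1 + 0.0034674 + 0.14125) = 1/1.1447 = 0.8736

α₁ = 0.874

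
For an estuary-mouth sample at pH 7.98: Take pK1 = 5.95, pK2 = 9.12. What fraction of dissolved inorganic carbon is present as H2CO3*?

α₀ = 0.00863

α₀ = 1 / (1 + K1/[H⁺] + K1K2/[H⁺]²) = 1 / (1 + 10^+2.03 + 10^+0.89)
   = 1 / (1 + 107.15 + 7.7625) = 1/115.91 = 0.008627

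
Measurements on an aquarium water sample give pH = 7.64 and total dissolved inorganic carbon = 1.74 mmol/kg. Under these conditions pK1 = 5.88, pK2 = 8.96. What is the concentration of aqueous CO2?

α₀ = 1 / (1 + K1/[H⁺] + K1K2/[H⁺]²) = 1 / (1 + 10^+1.76 + 10^+0.44)
   = 1 / (1 + 57.544 + 2.7542) = 1/61.298 = 0.01631
[CO2*] = α₀ × DIC = 0.01631 × 1.74 = 0.0284 mmol/kg

[CO2*] = 0.0284 mmol/kg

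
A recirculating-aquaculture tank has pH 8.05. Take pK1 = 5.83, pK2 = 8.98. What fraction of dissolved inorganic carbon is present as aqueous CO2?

α₀ = 0.00536

α₀ = 1 / (1 + K1/[H⁺] + K1K2/[H⁺]²) = 1 / (1 + 10^+2.22 + 10^+1.29)
   = 1 / (1 + 165.96 + 19.498) = 1/186.46 = 0.005363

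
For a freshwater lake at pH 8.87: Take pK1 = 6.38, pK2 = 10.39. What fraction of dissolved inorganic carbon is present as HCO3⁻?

α₁ = 1 / (1 + [H⁺]/K1 + K2/[H⁺]) = 1 / (1 + 10^-2.49 + 10^-1.52)
   = 1 / (1 + 0.0032359 + 0.030200) = 1/1.0334 = 0.9676

α₁ = 0.968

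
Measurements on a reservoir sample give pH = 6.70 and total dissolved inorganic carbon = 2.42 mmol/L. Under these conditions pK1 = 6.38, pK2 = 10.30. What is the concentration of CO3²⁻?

α₂ = 1 / (1 + [H⁺]/K2 + [H⁺]²/(K1K2)) = 1 / (1 + 10^+3.60 + 10^+3.28)
   = 1 / (1 + 3981.1 + 1905.5) = 1/5887.5 = 0.0001699
[CO3²⁻] = α₂ × DIC = 0.0001699 × 2.42 = 0.000411 mmol/L = 0.411 μmol/L

[CO3²⁻] = 0.411 μmol/L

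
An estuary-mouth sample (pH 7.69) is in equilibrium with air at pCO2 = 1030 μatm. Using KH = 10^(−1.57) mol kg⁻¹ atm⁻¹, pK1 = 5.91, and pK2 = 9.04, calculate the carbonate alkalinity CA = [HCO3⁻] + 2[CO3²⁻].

CA = 1.82 mmol/kg

[CO2*] = KH · pCO2 = 10^(−1.57) × 1030×10^-6 = 2.772×10^-5 mol/kg
α₀ = 1/(1 + K1/[H⁺] + K1K2/[H⁺]²) = 1/(1 + 10^+1.78 + 10^+0.43) = 0.01564
DIC = [CO2*]/α₀ = 2.772×10^-5 / 0.01564 = 1.773 mmol/kg
CA = (α₁ + 2α₂)·DIC = (0.9423 + 2×0.04209) × 1.773 = 1.82 mmol/kg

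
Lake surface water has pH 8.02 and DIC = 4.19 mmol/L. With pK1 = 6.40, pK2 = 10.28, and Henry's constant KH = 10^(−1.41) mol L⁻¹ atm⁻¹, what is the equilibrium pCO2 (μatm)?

α₀ = 1 / (1 + K1/[H⁺] + K1K2/[H⁺]²) = 1 / (1 + 10^+1.62 + 10^-0.64)
   = 1 / (1 + 41.687 + 0.22909) = 1/42.916 = 0.02330
[CO2*] = α₀ × DIC = 0.02330 × 4.19 = 0.09763 mmol/L
pCO2 = [CO2*]/KH = 9.763×10^-5 / 3.890×10^-2 = 2510 μatm

pCO2 = 2510 μatm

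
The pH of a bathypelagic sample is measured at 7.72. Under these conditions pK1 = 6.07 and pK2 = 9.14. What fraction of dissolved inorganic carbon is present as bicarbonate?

α₁ = 0.943

α₁ = 1 / (1 + [H⁺]/K1 + K2/[H⁺]) = 1 / (1 + 10^-1.65 + 10^-1.42)
   = 1 / (1 + 0.022387 + 0.038019) = 1/1.0604 = 0.9430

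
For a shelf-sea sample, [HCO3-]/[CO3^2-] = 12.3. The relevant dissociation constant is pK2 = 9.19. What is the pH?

pH = 8.10

From K2 = [H⁺][CO3^2-]/[HCO3-]:  pH = pK2 − log₁₀([HCO3-]/[CO3^2-])
log₁₀(12.3) = +1.090
pH = 9.19 − (+1.090) = 8.10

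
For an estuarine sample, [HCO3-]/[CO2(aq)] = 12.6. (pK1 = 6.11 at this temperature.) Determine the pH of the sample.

From K1 = [H⁺][HCO3-]/[CO2(aq)]:  pH = pK1 + log₁₀([HCO3-]/[CO2(aq)])
log₁₀(12.6) = +1.100
pH = 6.11 + (+1.100) = 7.21

pH = 7.21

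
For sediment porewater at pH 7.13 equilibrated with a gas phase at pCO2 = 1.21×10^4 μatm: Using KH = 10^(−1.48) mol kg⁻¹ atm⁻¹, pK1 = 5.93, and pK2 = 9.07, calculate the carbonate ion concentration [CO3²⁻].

[CO2*] = KH · pCO2 = 10^(−1.48) × 1.21×10^4×10^-6 = 4.007×10^-4 mol/kg
α₀ = 1/(1 + K1/[H⁺] + K1K2/[H⁺]²) = 1/(1 + 10^+1.20 + 10^-0.74) = 0.05872
DIC = [CO2*]/α₀ = 4.007×10^-4 / 0.05872 = 6.824 mmol/kg
[CO3²⁻] = α₂·DIC; α₂ = 0.01068, so [CO3²⁻] = 0.01068 × 6.824 = 0.0729 mmol/kg

[CO3²⁻] = 0.0729 mmol/kg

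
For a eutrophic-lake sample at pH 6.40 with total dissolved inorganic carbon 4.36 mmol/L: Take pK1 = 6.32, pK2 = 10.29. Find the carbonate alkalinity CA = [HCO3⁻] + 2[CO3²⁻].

CA = 2.38 mmol/L

CA = [HCO3⁻] + 2[CO3²⁻] = (α₁ + 2α₂)·DIC
At pH 6.40: [H⁺]/K1 = 10^-0.08 = 0.83176, K2/[H⁺] = 10^-3.89 = 0.00012882
α₁ = 1/(1 + 0.83176 + 0.00012882) = 1/1.8319 = 0.5459; α₂ = α₁·K2/[H⁺] = 7.032×10^-5
α₁ + 2α₂ = 0.5460
CA = 0.5460 × 4.36 = 2.38 mmol/L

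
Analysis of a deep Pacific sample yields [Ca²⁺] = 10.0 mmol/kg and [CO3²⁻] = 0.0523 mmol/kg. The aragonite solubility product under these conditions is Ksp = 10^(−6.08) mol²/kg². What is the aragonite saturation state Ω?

Ksp = 10^(−6.08) = 8.318×10^-7
Ω = [Ca²⁺][CO3²⁻]/Ksp = (10.0×10^-3)(0.0523×10^-3) / 8.318×10^-7 = 0.629

Ω = 0.629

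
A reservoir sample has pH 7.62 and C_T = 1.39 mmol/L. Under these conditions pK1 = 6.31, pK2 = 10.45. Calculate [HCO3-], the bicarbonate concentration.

α₁ = 1 / (1 + [H⁺]/K1 + K2/[H⁺]) = 1 / (1 + 10^-1.31 + 10^-2.83)
   = 1 / (1 + 0.048978 + 0.0014791) = 1/1.0505 = 0.9520
[HCO3⁻] = α₁ × DIC = 0.9520 × 1.39 = 1.32 mmol/L

[HCO3⁻] = 1.32 mmol/L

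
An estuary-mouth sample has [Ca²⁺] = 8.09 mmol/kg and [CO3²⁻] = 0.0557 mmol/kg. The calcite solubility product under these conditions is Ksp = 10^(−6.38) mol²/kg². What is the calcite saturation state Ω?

Ω = 1.08

Ksp = 10^(−6.38) = 4.169×10^-7
Ω = [Ca²⁺][CO3²⁻]/Ksp = (8.09×10^-3)(0.0557×10^-3) / 4.169×10^-7 = 1.08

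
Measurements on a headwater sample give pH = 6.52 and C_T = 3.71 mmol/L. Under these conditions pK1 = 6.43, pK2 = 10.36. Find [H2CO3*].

[CO2*] = 1.66 mmol/L

α₀ = 1 / (1 + K1/[H⁺] + K1K2/[H⁺]²) = 1 / (1 + 10^+0.09 + 10^-3.75)
   = 1 / (1 + 1.2303 + 0.00017783) = 1/2.2304 = 0.4483
[CO2*] = α₀ × DIC = 0.4483 × 3.71 = 1.66 mmol/L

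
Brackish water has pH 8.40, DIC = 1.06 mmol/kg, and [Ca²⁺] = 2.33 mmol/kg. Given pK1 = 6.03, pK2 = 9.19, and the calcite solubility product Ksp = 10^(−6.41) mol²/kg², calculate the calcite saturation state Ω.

Ω = 0.883

α₂ = 1 / (1 + [H⁺]/K2 + [H⁺]²/(K1K2)) = 1 / (1 + 10^+0.79 + 10^-1.58)
   = 1 / (1 + 6.1660 + 0.026303) = 1/7.1923 = 0.1390
[CO3²⁻] = α₂ × DIC = 0.1390 × 1.06 = 0.1474 mmol/kg
Ksp = 10^(−6.41) = 3.890×10^-7
Ω = [Ca²⁺][CO3²⁻]/Ksp = (2.33×10^-3)(1.474×10^-4) / 3.890×10^-7 = 0.883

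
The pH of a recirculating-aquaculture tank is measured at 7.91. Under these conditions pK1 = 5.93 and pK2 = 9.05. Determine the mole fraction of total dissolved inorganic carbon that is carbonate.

α₂ = 1 / (1 + [H⁺]/K2 + [H⁺]²/(K1K2)) = 1 / (1 + 10^+1.14 + 10^-0.84)
   = 1 / (1 + 13.804 + 0.14454) = 1/14.948 = 0.06690

α₂ = 0.0669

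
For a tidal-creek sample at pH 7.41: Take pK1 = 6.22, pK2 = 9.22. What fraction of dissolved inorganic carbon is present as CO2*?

α₀ = 0.0598

α₀ = 1 / (1 + K1/[H⁺] + K1K2/[H⁺]²) = 1 / (1 + 10^+1.19 + 10^-0.62)
   = 1 / (1 + 15.488 + 0.23988) = 1/16.728 = 0.05978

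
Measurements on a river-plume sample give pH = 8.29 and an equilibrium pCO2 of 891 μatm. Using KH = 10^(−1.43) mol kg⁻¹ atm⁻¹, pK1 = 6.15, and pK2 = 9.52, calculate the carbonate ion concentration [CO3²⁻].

[CO3²⁻] = 0.269 mmol/kg

[CO2*] = KH · pCO2 = 10^(−1.43) × 891×10^-6 = 3.310×10^-5 mol/kg
α₀ = 1/(1 + K1/[H⁺] + K1K2/[H⁺]²) = 1/(1 + 10^+2.14 + 10^+0.91) = 0.006795
DIC = [CO2*]/α₀ = 3.310×10^-5 / 0.006795 = 4.872 mmol/kg
[CO3²⁻] = α₂·DIC; α₂ = 0.05523, so [CO3²⁻] = 0.05523 × 4.872 = 0.269 mmol/kg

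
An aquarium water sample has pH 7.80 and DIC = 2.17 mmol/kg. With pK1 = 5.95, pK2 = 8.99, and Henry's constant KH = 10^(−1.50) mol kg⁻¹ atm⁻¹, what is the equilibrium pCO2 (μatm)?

α₀ = 1 / (1 + K1/[H⁺] + K1K2/[H⁺]²) = 1 / (1 + 10^+1.85 + 10^+0.66)
   = 1 / (1 + 70.795 + 4.5709) = 1/76.365 = 0.01309
[CO2*] = α₀ × DIC = 0.01309 × 2.17 = 0.02842 mmol/kg
pCO2 = [CO2*]/KH = 2.842×10^-5 / 3.162×10^-2 = 899 μatm

pCO2 = 899 μatm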